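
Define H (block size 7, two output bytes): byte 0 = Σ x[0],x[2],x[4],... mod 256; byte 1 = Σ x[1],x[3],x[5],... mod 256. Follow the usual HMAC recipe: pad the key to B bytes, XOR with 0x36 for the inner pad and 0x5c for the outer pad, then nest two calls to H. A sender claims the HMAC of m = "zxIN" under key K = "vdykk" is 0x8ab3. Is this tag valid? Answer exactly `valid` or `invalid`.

Key "vdykk" = 76 64 79 6b 6b is 5 bytes ≤ B = 7; zero-pad to 7 bytes: K' = 76 64 79 6b 6b 00 00.
K' ⊕ ipad = 40 52 4f 5d 5d 36 36; K' ⊕ opad = 2a 38 25 37 37 5c 5c.
Inner hash: even-index sum = 488 mod 256 = 232; odd-index sum = 424 mod 256 = 168 → e8 a8.
Outer hash (recomputed tag): even-index sum = 394 mod 256 = 138; odd-index sum = 435 mod 256 = 179 → 8a b3.
Recomputed tag = 8ab3; claimed = 8ab3 → match.

valid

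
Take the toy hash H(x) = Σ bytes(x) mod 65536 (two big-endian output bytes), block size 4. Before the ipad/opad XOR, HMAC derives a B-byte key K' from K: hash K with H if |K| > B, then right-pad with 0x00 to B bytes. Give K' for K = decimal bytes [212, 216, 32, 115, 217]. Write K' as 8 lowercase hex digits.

|K| = 5 > B = 4, so first hash the key.
H(K): sum = 212+216+32+115+217 = 792 → 03 18.
Zero-pad H(K) = 03 18 to 4 bytes: K' = 03 18 00 00.

03180000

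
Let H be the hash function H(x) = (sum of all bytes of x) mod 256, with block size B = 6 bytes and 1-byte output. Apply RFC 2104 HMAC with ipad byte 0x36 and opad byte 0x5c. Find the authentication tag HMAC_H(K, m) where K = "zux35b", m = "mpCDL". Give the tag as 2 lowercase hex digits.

72

Key "zux35b" = 7a 75 78 33 35 62 is exactly B = 6 bytes: K' = 7a 75 78 33 35 62.
K' ⊕ ipad = 4c 43 4e 05 03 54.  K' ⊕ opad = 26 29 24 6f 69 3e.
Inner input = (K'⊕ipad) ∥ m = 4c 43 4e 05 03 54 ∥ 6d 70 43 44 4c.
Inner hash: sum = 76+67+78+5+3+84+109+112+67+68+76 = 745; mod 256 = 233 → e9.
Outer input = (K'⊕opad) ∥ inner = 26 29 24 6f 69 3e ∥ e9.
Outer hash (tag): sum = 38+41+36+111+105+62+233 = 626; mod 256 = 114 → 72.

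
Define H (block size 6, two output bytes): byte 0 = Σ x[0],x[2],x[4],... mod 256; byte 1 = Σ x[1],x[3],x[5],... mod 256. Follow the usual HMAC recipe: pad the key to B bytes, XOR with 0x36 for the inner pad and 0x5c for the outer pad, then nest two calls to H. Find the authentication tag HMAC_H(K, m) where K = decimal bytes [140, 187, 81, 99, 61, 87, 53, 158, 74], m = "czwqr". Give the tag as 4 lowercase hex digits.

Key decimal bytes [140, 187, 81, 99, 61, 87, 53, 158, 74] = 8c bb 51 63 3d 57 35 9e 4a is 9 bytes > B = 6, so hash it first: H(key) = 99 13, then zero-pad to 6 bytes: K' = 99 13 00 00 00 00.
K' ⊕ ipad = af 25 36 36 36 36.  K' ⊕ opad = c5 4f 5c 5c 5c 5c.
Inner input = (K'⊕ipad) ∥ m = af 25 36 36 36 36 ∥ 63 7a 77 71 72.
Inner hash: even-index sum = 615 mod 256 = 103; odd-index sum = 380 mod 256 = 124 → 67 7c.
Outer input = (K'⊕opad) ∥ inner = c5 4f 5c 5c 5c 5c ∥ 67 7c.
Outer hash (tag): even-index sum = 484 mod 256 = 228; odd-index sum = 387 mod 256 = 131 → e4 83.

e483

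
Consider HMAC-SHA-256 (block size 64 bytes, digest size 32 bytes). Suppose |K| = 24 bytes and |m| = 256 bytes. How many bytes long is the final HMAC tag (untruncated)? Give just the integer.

32

The tag is one SHA-256 digest: 32 bytes.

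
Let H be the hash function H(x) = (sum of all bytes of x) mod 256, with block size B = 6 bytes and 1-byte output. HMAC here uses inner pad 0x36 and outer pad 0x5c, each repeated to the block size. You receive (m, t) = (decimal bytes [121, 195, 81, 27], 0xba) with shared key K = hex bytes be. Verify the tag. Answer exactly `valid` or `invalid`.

invalid

Key hex bytes be is 1 byte ≤ B = 6; zero-pad to 6 bytes: K' = be 00 00 00 00 00.
K' ⊕ ipad = 88 36 36 36 36 36; K' ⊕ opad = e2 5c 5c 5c 5c 5c.
Inner hash: sum = 136+54+54+54+54+54+121+195+81+27 = 830; mod 256 = 62 → 3e.
Outer hash (recomputed tag): sum = 226+92+92+92+92+92+62 = 748; mod 256 = 236 → ec.
Recomputed tag = ec; claimed = ba → mismatch.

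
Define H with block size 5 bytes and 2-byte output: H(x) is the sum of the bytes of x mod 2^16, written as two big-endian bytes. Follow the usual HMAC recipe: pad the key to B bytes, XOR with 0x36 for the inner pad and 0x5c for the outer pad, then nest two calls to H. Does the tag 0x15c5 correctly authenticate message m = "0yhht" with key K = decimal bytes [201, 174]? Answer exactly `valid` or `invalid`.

Key decimal bytes [201, 174] = c9 ae is 2 bytes ≤ B = 5; zero-pad to 5 bytes: K' = c9 ae 00 00 00.
K' ⊕ ipad = ff 98 36 36 36; K' ⊕ opad = 95 f2 5c 5c 5c.
Inner hash: sum = 255+152+54+54+54+48+121+104+104+116 = 1062 → 04 26.
Outer hash (recomputed tag): sum = 149+242+92+92+92+4+38 = 709 → 02 c5.
Recomputed tag = 02c5; claimed = 15c5 → mismatch.

invalid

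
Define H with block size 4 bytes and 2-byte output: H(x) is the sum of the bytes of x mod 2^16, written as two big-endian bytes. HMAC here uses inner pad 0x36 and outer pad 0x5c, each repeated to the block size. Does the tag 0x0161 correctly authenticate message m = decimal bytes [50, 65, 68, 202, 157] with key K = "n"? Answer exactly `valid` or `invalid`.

Key "n" = 6e is 1 byte ≤ B = 4; zero-pad to 4 bytes: K' = 6e 00 00 00.
K' ⊕ ipad = 58 36 36 36; K' ⊕ opad = 32 5c 5c 5c.
Inner hash: sum = 88+54+54+54+50+65+68+202+157 = 792 → 03 18.
Outer hash (recomputed tag): sum = 50+92+92+92+3+24 = 353 → 01 61.
Recomputed tag = 0161; claimed = 0161 → match.

valid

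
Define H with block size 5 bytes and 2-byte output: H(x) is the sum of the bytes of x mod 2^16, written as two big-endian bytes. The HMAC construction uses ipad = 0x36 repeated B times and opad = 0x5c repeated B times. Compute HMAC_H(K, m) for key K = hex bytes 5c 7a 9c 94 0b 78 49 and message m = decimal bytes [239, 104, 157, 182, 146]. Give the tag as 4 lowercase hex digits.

Key hex bytes 5c 7a 9c 94 0b 78 49 is 7 bytes > B = 5, so hash it first: H(key) = 02 d2, then zero-pad to 5 bytes: K' = 02 d2 00 00 00.
K' ⊕ ipad = 34 e4 36 36 36.  K' ⊕ opad = 5e 8e 5c 5c 5c.
Inner input = (K'⊕ipad) ∥ m = 34 e4 36 36 36 ∥ ef 68 9d b6 92.
Inner hash: sum = 52+228+54+54+54+239+104+157+182+146 = 1270 → 04 f6.
Outer input = (K'⊕opad) ∥ inner = 5e 8e 5c 5c 5c ∥ 04 f6.
Outer hash (tag): sum = 94+142+92+92+92+4+246 = 762 → 02 fa.

02fa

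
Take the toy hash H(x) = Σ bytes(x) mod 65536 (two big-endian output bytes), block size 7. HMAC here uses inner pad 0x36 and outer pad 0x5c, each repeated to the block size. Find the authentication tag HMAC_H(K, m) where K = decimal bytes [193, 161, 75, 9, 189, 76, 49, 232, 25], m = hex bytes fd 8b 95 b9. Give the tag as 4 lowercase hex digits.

03bc

Key decimal bytes [193, 161, 75, 9, 189, 76, 49, 232, 25] = c1 a1 4b 09 bd 4c 31 e8 19 is 9 bytes > B = 7, so hash it first: H(key) = 03 f1, then zero-pad to 7 bytes: K' = 03 f1 00 00 00 00 00.
K' ⊕ ipad = 35 c7 36 36 36 36 36.  K' ⊕ opad = 5f ad 5c 5c 5c 5c 5c.
Inner input = (K'⊕ipad) ∥ m = 35 c7 36 36 36 36 36 ∥ fd 8b 95 b9.
Inner hash: sum = 53+199+54+54+54+54+54+253+139+149+185 = 1248 → 04 e0.
Outer input = (K'⊕opad) ∥ inner = 5f ad 5c 5c 5c 5c 5c ∥ 04 e0.
Outer hash (tag): sum = 95+173+92+92+92+92+92+4+224 = 956 → 03 bc.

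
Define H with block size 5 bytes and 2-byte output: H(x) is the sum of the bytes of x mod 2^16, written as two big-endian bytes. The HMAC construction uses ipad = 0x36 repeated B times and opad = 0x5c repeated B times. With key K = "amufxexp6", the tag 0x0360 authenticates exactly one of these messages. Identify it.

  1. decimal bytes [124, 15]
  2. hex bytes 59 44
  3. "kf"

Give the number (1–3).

1

Key "amufxexp6" = 61 6d 75 66 78 65 78 70 36 is 9 bytes > B = 5, so hash it first: H(key) = 03 a4, then zero-pad to 5 bytes: K' = 03 a4 00 00 00.
K' ⊕ ipad = 35 92 36 36 36; K' ⊕ opad = 5f f8 5c 5c 5c.
m1: inner = H(35 92 36 36 36 7c 0f) = 01 f4; tag = H(5f f8 5c 5c 5c 01 f4) = 0360 ← matches
m2: inner = H(35 92 36 36 36 59 44) = 02 06; tag = H(5f f8 5c 5c 5c 02 06) = 0273
m3: inner = H(35 92 36 36 36 6b 66) = 02 3a; tag = H(5f f8 5c 5c 5c 02 3a) = 02a7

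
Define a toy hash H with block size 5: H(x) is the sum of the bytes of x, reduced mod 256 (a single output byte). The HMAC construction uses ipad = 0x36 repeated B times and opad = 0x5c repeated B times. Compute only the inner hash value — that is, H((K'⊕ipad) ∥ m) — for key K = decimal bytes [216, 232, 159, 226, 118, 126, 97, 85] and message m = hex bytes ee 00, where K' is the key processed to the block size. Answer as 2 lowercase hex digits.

Key decimal bytes [216, 232, 159, 226, 118, 126, 97, 85] = d8 e8 9f e2 76 7e 61 55 is 8 bytes > B = 5, so hash it first: H(key) = eb, then zero-pad to 5 bytes: K' = eb 00 00 00 00.
K' ⊕ ipad = dd 36 36 36 36.
Inner input = dd 36 36 36 36 ∥ ee 00.
Inner hash: sum = 221+54+54+54+54+238+0 = 675; mod 256 = 163 → a3.

a3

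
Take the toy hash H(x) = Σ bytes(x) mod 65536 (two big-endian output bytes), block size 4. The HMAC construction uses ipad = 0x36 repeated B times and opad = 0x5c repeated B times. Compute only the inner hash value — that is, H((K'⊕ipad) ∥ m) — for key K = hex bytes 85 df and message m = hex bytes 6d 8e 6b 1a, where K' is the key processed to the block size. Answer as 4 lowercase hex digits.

Key hex bytes 85 df is 2 bytes ≤ B = 4; zero-pad to 4 bytes: K' = 85 df 00 00.
K' ⊕ ipad = b3 e9 36 36.
Inner input = b3 e9 36 36 ∥ 6d 8e 6b 1a.
Inner hash: sum = 179+233+54+54+109+142+107+26 = 904 → 03 88.

0388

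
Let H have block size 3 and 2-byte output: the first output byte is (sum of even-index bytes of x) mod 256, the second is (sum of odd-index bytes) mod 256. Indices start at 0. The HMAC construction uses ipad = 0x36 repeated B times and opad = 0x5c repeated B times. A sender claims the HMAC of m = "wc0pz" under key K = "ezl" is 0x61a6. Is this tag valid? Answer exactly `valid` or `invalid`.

Key "ezl" = 65 7a 6c is exactly B = 3 bytes: K' = 65 7a 6c.
K' ⊕ ipad = 53 4c 5a; K' ⊕ opad = 39 26 30.
Inner hash: even-index sum = 384 mod 256 = 128; odd-index sum = 365 mod 256 = 109 → 80 6d.
Outer hash (recomputed tag): even-index sum = 214 mod 256 = 214; odd-index sum = 166 mod 256 = 166 → d6 a6.
Recomputed tag = d6a6; claimed = 61a6 → mismatch.

invalid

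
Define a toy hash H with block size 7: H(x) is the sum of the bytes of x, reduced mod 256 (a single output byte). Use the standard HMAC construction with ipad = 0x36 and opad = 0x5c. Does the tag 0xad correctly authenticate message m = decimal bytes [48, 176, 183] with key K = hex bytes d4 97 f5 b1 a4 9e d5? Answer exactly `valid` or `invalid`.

valid

Key hex bytes d4 97 f5 b1 a4 9e d5 is exactly B = 7 bytes: K' = d4 97 f5 b1 a4 9e d5.
K' ⊕ ipad = e2 a1 c3 87 92 a8 e3; K' ⊕ opad = 88 cb a9 ed f8 c2 89.
Inner hash: sum = 226+161+195+135+146+168+227+48+176+183 = 1665; mod 256 = 129 → 81.
Outer hash (recomputed tag): sum = 136+203+169+237+248+194+137+129 = 1453; mod 256 = 173 → ad.
Recomputed tag = ad; claimed = ad → match.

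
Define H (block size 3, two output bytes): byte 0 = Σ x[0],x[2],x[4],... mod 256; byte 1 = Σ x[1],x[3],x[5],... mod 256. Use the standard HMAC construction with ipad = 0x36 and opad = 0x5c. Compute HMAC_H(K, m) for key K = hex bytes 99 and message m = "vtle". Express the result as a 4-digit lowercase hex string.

391a

Key hex bytes 99 is 1 byte ≤ B = 3; zero-pad to 3 bytes: K' = 99 00 00.
K' ⊕ ipad = af 36 36.  K' ⊕ opad = c5 5c 5c.
Inner input = (K'⊕ipad) ∥ m = af 36 36 ∥ 76 74 6c 65.
Inner hash: even-index sum = 446 mod 256 = 190; odd-index sum = 280 mod 256 = 24 → be 18.
Outer input = (K'⊕opad) ∥ inner = c5 5c 5c ∥ be 18.
Outer hash (tag): even-index sum = 313 mod 256 = 57; odd-index sum = 282 mod 256 = 26 → 39 1a.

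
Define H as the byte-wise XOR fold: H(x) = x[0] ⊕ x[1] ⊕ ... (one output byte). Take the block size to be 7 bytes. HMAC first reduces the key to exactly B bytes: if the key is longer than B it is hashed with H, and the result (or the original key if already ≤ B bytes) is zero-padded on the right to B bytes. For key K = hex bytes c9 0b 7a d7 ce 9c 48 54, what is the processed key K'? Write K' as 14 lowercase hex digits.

|K| = 8 > B = 7, so first hash the key.
H(K): XOR c9⊕0b⊕7a⊕d7⊕ce⊕9c⊕48⊕54 = 21.
Zero-pad H(K) = 21 to 7 bytes: K' = 21 00 00 00 00 00 00.

21000000000000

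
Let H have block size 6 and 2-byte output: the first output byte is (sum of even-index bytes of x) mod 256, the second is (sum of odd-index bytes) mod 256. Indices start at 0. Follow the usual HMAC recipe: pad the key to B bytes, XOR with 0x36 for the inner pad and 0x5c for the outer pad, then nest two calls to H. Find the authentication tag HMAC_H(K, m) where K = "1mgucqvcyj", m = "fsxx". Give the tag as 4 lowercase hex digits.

94a1

Key "1mgucqvcyj" = 31 6d 67 75 63 71 76 63 79 6a is 10 bytes > B = 6, so hash it first: H(key) = ea 20, then zero-pad to 6 bytes: K' = ea 20 00 00 00 00.
K' ⊕ ipad = dc 16 36 36 36 36.  K' ⊕ opad = b6 7c 5c 5c 5c 5c.
Inner input = (K'⊕ipad) ∥ m = dc 16 36 36 36 36 ∥ 66 73 78 78.
Inner hash: even-index sum = 550 mod 256 = 38; odd-index sum = 365 mod 256 = 109 → 26 6d.
Outer input = (K'⊕opad) ∥ inner = b6 7c 5c 5c 5c 5c ∥ 26 6d.
Outer hash (tag): even-index sum = 404 mod 256 = 148; odd-index sum = 417 mod 256 = 161 → 94 a1.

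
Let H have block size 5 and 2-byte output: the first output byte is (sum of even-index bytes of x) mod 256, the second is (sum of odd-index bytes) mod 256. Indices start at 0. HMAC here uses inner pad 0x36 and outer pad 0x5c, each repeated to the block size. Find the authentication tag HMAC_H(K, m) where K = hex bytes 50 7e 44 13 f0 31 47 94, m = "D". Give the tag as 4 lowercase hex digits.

Key hex bytes 50 7e 44 13 f0 31 47 94 is 8 bytes > B = 5, so hash it first: H(key) = cb 56, then zero-pad to 5 bytes: K' = cb 56 00 00 00.
K' ⊕ ipad = fd 60 36 36 36.  K' ⊕ opad = 97 0a 5c 5c 5c.
Inner input = (K'⊕ipad) ∥ m = fd 60 36 36 36 ∥ 44.
Inner hash: even-index sum = 361 mod 256 = 105; odd-index sum = 218 mod 256 = 218 → 69 da.
Outer input = (K'⊕opad) ∥ inner = 97 0a 5c 5c 5c ∥ 69 da.
Outer hash (tag): even-index sum = 553 mod 256 = 41; odd-index sum = 207 mod 256 = 207 → 29 cf.

29cf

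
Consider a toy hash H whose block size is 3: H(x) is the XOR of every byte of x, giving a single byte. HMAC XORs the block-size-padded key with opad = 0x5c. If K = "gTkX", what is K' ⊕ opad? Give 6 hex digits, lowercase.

Key "gTkX" = 67 54 6b 58 is 4 bytes > B = 3, so hash it first: H(key) = 00, then zero-pad to 3 bytes: K' = 00 00 00.
XOR each byte with 0x5c: 00⊕5c=5c, 00⊕5c=5c, 00⊕5c=5c.

5c5c5c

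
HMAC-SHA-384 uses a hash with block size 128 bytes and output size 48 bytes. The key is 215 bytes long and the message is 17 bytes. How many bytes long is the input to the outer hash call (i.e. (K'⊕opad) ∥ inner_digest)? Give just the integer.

176

Key is 215 > 128 bytes, so it is hashed to 48 bytes then zero-padded to 128: |K'| = 128.
Outer input = (K'⊕opad) ∥ H(inner) → 128 + 48 = 176 bytes.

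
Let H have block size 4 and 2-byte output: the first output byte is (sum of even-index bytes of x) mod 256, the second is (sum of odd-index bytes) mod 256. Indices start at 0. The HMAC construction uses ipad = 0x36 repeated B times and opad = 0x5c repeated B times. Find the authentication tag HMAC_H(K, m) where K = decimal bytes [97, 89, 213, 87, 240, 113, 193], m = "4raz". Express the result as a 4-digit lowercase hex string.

b312

Key decimal bytes [97, 89, 213, 87, 240, 113, 193] = 61 59 d5 57 f0 71 c1 is 7 bytes > B = 4, so hash it first: H(key) = e7 21, then zero-pad to 4 bytes: K' = e7 21 00 00.
K' ⊕ ipad = d1 17 36 36.  K' ⊕ opad = bb 7d 5c 5c.
Inner input = (K'⊕ipad) ∥ m = d1 17 36 36 ∥ 34 72 61 7a.
Inner hash: even-index sum = 412 mod 256 = 156; odd-index sum = 313 mod 256 = 57 → 9c 39.
Outer input = (K'⊕opad) ∥ inner = bb 7d 5c 5c ∥ 9c 39.
Outer hash (tag): even-index sum = 435 mod 256 = 179; odd-index sum = 274 mod 256 = 18 → b3 12.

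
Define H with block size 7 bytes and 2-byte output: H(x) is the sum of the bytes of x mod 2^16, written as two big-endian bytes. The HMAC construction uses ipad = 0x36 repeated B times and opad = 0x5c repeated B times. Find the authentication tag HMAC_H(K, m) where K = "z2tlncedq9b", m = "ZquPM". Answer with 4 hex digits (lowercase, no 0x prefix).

Key "z2tlncedq9b" = 7a 32 74 6c 6e 63 65 64 71 39 62 is 11 bytes > B = 7, so hash it first: H(key) = 04 32, then zero-pad to 7 bytes: K' = 04 32 00 00 00 00 00.
K' ⊕ ipad = 32 04 36 36 36 36 36.  K' ⊕ opad = 58 6e 5c 5c 5c 5c 5c.
Inner input = (K'⊕ipad) ∥ m = 32 04 36 36 36 36 36 ∥ 5a 71 75 50 4d.
Inner hash: sum = 50+4+54+54+54+54+54+90+113+117+80+77 = 801 → 03 21.
Outer input = (K'⊕opad) ∥ inner = 58 6e 5c 5c 5c 5c 5c ∥ 03 21.
Outer hash (tag): sum = 88+110+92+92+92+92+92+3+33 = 694 → 02 b6.

02b6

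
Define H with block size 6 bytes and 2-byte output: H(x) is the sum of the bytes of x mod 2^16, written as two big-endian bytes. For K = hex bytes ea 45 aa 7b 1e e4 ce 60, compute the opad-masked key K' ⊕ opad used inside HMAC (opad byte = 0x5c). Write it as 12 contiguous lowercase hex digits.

58d85c5c5c5c

Key hex bytes ea 45 aa 7b 1e e4 ce 60 is 8 bytes > B = 6, so hash it first: H(key) = 04 84, then zero-pad to 6 bytes: K' = 04 84 00 00 00 00.
XOR each byte with 0x5c: 04⊕5c=58, 84⊕5c=d8, 00⊕5c=5c, 00⊕5c=5c, 00⊕5c=5c, 00⊕5c=5c.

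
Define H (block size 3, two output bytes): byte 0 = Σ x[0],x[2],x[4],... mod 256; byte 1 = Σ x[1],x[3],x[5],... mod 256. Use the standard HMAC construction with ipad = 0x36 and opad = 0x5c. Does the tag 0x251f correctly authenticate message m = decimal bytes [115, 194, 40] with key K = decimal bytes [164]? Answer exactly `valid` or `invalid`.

invalid

Key decimal bytes [164] = a4 is 1 byte ≤ B = 3; zero-pad to 3 bytes: K' = a4 00 00.
K' ⊕ ipad = 92 36 36; K' ⊕ opad = f8 5c 5c.
Inner hash: even-index sum = 394 mod 256 = 138; odd-index sum = 209 mod 256 = 209 → 8a d1.
Outer hash (recomputed tag): even-index sum = 549 mod 256 = 37; odd-index sum = 230 mod 256 = 230 → 25 e6.
Recomputed tag = 25e6; claimed = 251f → mismatch.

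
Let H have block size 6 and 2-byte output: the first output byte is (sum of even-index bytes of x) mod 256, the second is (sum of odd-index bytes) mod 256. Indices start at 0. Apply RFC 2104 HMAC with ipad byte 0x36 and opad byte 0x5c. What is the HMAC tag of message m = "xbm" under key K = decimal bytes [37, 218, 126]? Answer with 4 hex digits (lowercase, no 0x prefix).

Key decimal bytes [37, 218, 126] = 25 da 7e is 3 bytes ≤ B = 6; zero-pad to 6 bytes: K' = 25 da 7e 00 00 00.
K' ⊕ ipad = 13 ec 48 36 36 36.  K' ⊕ opad = 79 86 22 5c 5c 5c.
Inner input = (K'⊕ipad) ∥ m = 13 ec 48 36 36 36 ∥ 78 62 6d.
Inner hash: even-index sum = 374 mod 256 = 118; odd-index sum = 442 mod 256 = 186 → 76 ba.
Outer input = (K'⊕opad) ∥ inner = 79 86 22 5c 5c 5c ∥ 76 ba.
Outer hash (tag): even-index sum = 365 mod 256 = 109; odd-index sum = 504 mod 256 = 248 → 6d f8.

6df8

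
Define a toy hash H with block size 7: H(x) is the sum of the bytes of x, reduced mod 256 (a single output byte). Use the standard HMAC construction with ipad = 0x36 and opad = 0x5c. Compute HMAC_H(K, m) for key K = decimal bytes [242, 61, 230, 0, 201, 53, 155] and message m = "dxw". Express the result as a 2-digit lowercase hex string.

Key decimal bytes [242, 61, 230, 0, 201, 53, 155] = f2 3d e6 00 c9 35 9b is exactly B = 7 bytes: K' = f2 3d e6 00 c9 35 9b.
K' ⊕ ipad = c4 0b d0 36 ff 03 ad.  K' ⊕ opad = ae 61 ba 5c 95 69 c7.
Inner input = (K'⊕ipad) ∥ m = c4 0b d0 36 ff 03 ad ∥ 64 78 77.
Inner hash: sum = 196+11+208+54+255+3+173+100+120+119 = 1239; mod 256 = 215 → d7.
Outer input = (K'⊕opad) ∥ inner = ae 61 ba 5c 95 69 c7 ∥ d7.
Outer hash (tag): sum = 174+97+186+92+149+105+199+215 = 1217; mod 256 = 193 → c1.

c1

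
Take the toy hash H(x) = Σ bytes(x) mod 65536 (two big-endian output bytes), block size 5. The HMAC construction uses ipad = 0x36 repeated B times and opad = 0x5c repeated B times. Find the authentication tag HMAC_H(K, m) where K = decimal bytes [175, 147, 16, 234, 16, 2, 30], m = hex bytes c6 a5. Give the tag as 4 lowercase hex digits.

Key decimal bytes [175, 147, 16, 234, 16, 2, 30] = af 93 10 ea 10 02 1e is 7 bytes > B = 5, so hash it first: H(key) = 02 6c, then zero-pad to 5 bytes: K' = 02 6c 00 00 00.
K' ⊕ ipad = 34 5a 36 36 36.  K' ⊕ opad = 5e 30 5c 5c 5c.
Inner input = (K'⊕ipad) ∥ m = 34 5a 36 36 36 ∥ c6 a5.
Inner hash: sum = 52+90+54+54+54+198+165 = 667 → 02 9b.
Outer input = (K'⊕opad) ∥ inner = 5e 30 5c 5c 5c ∥ 02 9b.
Outer hash (tag): sum = 94+48+92+92+92+2+155 = 575 → 02 3f.

023f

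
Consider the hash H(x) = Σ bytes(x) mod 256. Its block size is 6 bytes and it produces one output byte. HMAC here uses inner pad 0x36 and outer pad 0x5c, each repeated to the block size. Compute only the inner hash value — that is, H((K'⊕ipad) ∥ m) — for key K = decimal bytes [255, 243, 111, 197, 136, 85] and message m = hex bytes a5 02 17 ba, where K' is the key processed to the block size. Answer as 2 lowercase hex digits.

73

Key decimal bytes [255, 243, 111, 197, 136, 85] = ff f3 6f c5 88 55 is exactly B = 6 bytes: K' = ff f3 6f c5 88 55.
K' ⊕ ipad = c9 c5 59 f3 be 63.
Inner input = c9 c5 59 f3 be 63 ∥ a5 02 17 ba.
Inner hash: sum = 201+197+89+243+190+99+165+2+23+186 = 1395; mod 256 = 115 → 73.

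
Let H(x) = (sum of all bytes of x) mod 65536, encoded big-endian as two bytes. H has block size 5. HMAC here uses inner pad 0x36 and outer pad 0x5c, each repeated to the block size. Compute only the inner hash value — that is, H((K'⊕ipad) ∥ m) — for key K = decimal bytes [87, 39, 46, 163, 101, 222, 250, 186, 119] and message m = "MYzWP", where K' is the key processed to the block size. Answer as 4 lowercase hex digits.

Key decimal bytes [87, 39, 46, 163, 101, 222, 250, 186, 119] = 57 27 2e a3 65 de fa ba 77 is 9 bytes > B = 5, so hash it first: H(key) = 04 bd, then zero-pad to 5 bytes: K' = 04 bd 00 00 00.
K' ⊕ ipad = 32 8b 36 36 36.
Inner input = 32 8b 36 36 36 ∥ 4d 59 7a 57 50.
Inner hash: sum = 50+139+54+54+54+77+89+122+87+80 = 806 → 03 26.

0326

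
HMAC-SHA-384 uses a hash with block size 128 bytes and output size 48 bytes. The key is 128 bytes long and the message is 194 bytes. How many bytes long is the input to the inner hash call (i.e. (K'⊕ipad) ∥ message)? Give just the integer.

Key is 128 ≤ 128 bytes, zero-padded: |K'| = 128.
Inner input = (K'⊕ipad) ∥ m → 128 + 194 = 322 bytes.

322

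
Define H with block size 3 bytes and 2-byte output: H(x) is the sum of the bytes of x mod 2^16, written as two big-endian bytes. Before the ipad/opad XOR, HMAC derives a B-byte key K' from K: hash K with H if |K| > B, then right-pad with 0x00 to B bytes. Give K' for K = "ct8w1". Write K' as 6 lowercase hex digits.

01b700

|K| = 5 > B = 3, so first hash the key.
H(K): sum = 99+116+56+119+49 = 439 → 01 b7.
Zero-pad H(K) = 01 b7 to 3 bytes: K' = 01 b7 00.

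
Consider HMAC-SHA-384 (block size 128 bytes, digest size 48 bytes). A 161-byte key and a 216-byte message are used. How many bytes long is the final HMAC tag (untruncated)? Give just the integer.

48

The tag is one SHA-384 digest: 48 bytes.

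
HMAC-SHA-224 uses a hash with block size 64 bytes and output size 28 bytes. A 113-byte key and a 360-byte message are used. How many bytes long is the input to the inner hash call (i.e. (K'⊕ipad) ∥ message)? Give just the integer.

Key is 113 > 64 bytes, so it is hashed to 28 bytes then zero-padded to 64: |K'| = 64.
Inner input = (K'⊕ipad) ∥ m → 64 + 360 = 424 bytes.

424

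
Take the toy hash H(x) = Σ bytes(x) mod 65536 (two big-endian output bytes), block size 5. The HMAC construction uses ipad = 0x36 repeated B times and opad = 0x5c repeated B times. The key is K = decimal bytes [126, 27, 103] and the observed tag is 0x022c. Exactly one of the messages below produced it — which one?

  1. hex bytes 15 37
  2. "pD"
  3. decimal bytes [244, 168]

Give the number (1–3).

Key decimal bytes [126, 27, 103] = 7e 1b 67 is 3 bytes ≤ B = 5; zero-pad to 5 bytes: K' = 7e 1b 67 00 00.
K' ⊕ ipad = 48 2d 51 36 36; K' ⊕ opad = 22 47 3b 5c 5c.
m1: inner = H(48 2d 51 36 36 15 37) = 01 7e; tag = H(22 47 3b 5c 5c 01 7e) = 01db
m2: inner = H(48 2d 51 36 36 70 44) = 01 e6; tag = H(22 47 3b 5c 5c 01 e6) = 0243
m3: inner = H(48 2d 51 36 36 f4 a8) = 02 ce; tag = H(22 47 3b 5c 5c 02 ce) = 022c ← matches

3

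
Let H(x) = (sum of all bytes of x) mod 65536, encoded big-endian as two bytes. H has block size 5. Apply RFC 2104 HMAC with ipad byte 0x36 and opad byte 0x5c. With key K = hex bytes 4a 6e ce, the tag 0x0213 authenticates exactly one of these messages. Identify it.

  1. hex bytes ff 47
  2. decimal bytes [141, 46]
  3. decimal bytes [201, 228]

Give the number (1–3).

1

Key hex bytes 4a 6e ce is 3 bytes ≤ B = 5; zero-pad to 5 bytes: K' = 4a 6e ce 00 00.
K' ⊕ ipad = 7c 58 f8 36 36; K' ⊕ opad = 16 32 92 5c 5c.
m1: inner = H(7c 58 f8 36 36 ff 47) = 03 7e; tag = H(16 32 92 5c 5c 03 7e) = 0213 ← matches
m2: inner = H(7c 58 f8 36 36 8d 2e) = 02 f3; tag = H(16 32 92 5c 5c 02 f3) = 0287
m3: inner = H(7c 58 f8 36 36 c9 e4) = 03 e5; tag = H(16 32 92 5c 5c 03 e5) = 027a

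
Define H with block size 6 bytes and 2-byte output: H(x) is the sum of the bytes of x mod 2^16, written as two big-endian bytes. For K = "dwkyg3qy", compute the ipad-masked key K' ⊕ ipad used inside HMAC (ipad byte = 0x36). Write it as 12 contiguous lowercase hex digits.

Key "dwkyg3qy" = 64 77 6b 79 67 33 71 79 is 8 bytes > B = 6, so hash it first: H(key) = 03 43, then zero-pad to 6 bytes: K' = 03 43 00 00 00 00.
XOR each byte with 0x36: 03⊕36=35, 43⊕36=75, 00⊕36=36, 00⊕36=36, 00⊕36=36, 00⊕36=36.

357536363636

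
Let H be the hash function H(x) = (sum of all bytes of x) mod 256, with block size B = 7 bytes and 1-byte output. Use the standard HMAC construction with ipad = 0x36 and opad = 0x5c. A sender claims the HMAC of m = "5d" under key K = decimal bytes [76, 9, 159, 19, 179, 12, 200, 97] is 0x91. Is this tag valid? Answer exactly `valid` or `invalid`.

valid

Key decimal bytes [76, 9, 159, 19, 179, 12, 200, 97] = 4c 09 9f 13 b3 0c c8 61 is 8 bytes > B = 7, so hash it first: H(key) = ef, then zero-pad to 7 bytes: K' = ef 00 00 00 00 00 00.
K' ⊕ ipad = d9 36 36 36 36 36 36; K' ⊕ opad = b3 5c 5c 5c 5c 5c 5c.
Inner hash: sum = 217+54+54+54+54+54+54+53+100 = 694; mod 256 = 182 → b6.
Outer hash (recomputed tag): sum = 179+92+92+92+92+92+92+182 = 913; mod 256 = 145 → 91.
Recomputed tag = 91; claimed = 91 → match.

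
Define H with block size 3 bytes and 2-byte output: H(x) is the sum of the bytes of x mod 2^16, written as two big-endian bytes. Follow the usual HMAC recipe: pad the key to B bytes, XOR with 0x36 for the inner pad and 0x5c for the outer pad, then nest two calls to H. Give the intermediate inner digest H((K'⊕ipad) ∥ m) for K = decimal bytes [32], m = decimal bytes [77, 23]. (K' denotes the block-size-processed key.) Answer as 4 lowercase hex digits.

00e6

Key decimal bytes [32] = 20 is 1 byte ≤ B = 3; zero-pad to 3 bytes: K' = 20 00 00.
K' ⊕ ipad = 16 36 36.
Inner input = 16 36 36 ∥ 4d 17.
Inner hash: sum = 22+54+54+77+23 = 230 → 00 e6.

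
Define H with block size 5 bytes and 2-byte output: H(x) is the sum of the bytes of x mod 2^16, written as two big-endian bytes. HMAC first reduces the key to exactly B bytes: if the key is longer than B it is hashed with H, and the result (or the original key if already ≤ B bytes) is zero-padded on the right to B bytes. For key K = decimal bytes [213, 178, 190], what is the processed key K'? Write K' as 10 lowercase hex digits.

Key decimal bytes [213, 178, 190] = d5 b2 be is 3 bytes ≤ B = 5; zero-pad to 5 bytes: K' = d5 b2 be 00 00.

d5b2be0000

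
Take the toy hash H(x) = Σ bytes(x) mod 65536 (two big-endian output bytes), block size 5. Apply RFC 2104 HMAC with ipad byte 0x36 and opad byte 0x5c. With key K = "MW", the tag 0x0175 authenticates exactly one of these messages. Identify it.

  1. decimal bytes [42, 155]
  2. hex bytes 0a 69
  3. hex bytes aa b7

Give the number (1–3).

Key "MW" = 4d 57 is 2 bytes ≤ B = 5; zero-pad to 5 bytes: K' = 4d 57 00 00 00.
K' ⊕ ipad = 7b 61 36 36 36; K' ⊕ opad = 11 0b 5c 5c 5c.
m1: inner = H(7b 61 36 36 36 2a 9b) = 02 43; tag = H(11 0b 5c 5c 5c 02 43) = 0175 ← matches
m2: inner = H(7b 61 36 36 36 0a 69) = 01 f1; tag = H(11 0b 5c 5c 5c 01 f1) = 0222
m3: inner = H(7b 61 36 36 36 aa b7) = 02 df; tag = H(11 0b 5c 5c 5c 02 df) = 0211

1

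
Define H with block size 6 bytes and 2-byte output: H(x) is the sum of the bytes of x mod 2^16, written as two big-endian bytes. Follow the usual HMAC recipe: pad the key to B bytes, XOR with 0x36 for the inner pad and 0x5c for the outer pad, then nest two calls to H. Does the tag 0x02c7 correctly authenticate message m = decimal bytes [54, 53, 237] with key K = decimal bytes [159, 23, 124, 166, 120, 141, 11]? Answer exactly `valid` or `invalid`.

valid

Key decimal bytes [159, 23, 124, 166, 120, 141, 11] = 9f 17 7c a6 78 8d 0b is 7 bytes > B = 6, so hash it first: H(key) = 02 e8, then zero-pad to 6 bytes: K' = 02 e8 00 00 00 00.
K' ⊕ ipad = 34 de 36 36 36 36; K' ⊕ opad = 5e b4 5c 5c 5c 5c.
Inner hash: sum = 52+222+54+54+54+54+54+53+237 = 834 → 03 42.
Outer hash (recomputed tag): sum = 94+180+92+92+92+92+3+66 = 711 → 02 c7.
Recomputed tag = 02c7; claimed = 02c7 → match.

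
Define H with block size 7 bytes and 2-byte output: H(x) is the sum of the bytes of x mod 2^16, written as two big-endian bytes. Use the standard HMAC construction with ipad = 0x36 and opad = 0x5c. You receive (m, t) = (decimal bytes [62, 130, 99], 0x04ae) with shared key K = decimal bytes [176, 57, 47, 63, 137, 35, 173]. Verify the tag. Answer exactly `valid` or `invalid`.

invalid

Key decimal bytes [176, 57, 47, 63, 137, 35, 173] = b0 39 2f 3f 89 23 ad is exactly B = 7 bytes: K' = b0 39 2f 3f 89 23 ad.
K' ⊕ ipad = 86 0f 19 09 bf 15 9b; K' ⊕ opad = ec 65 73 63 d5 7f f1.
Inner hash: sum = 134+15+25+9+191+21+155+62+130+99 = 841 → 03 49.
Outer hash (recomputed tag): sum = 236+101+115+99+213+127+241+3+73 = 1208 → 04 b8.
Recomputed tag = 04b8; claimed = 04ae → mismatch.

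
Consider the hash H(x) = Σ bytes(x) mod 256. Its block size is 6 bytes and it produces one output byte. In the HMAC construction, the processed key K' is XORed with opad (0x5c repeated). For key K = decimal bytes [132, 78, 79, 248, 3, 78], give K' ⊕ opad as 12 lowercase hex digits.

d81213a45f12

Key decimal bytes [132, 78, 79, 248, 3, 78] = 84 4e 4f f8 03 4e is exactly B = 6 bytes: K' = 84 4e 4f f8 03 4e.
XOR each byte with 0x5c: 84⊕5c=d8, 4e⊕5c=12, 4f⊕5c=13, f8⊕5c=a4, 03⊕5c=5f, 4e⊕5c=12.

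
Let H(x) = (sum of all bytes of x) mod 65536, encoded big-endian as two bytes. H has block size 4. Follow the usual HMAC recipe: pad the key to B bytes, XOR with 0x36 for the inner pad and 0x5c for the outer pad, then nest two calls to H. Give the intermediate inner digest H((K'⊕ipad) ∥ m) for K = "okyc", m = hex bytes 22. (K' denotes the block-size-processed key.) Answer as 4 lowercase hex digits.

Key "okyc" = 6f 6b 79 63 is exactly B = 4 bytes: K' = 6f 6b 79 63.
K' ⊕ ipad = 59 5d 4f 55.
Inner input = 59 5d 4f 55 ∥ 22.
Inner hash: sum = 89+93+79+85+34 = 380 → 01 7c.

017c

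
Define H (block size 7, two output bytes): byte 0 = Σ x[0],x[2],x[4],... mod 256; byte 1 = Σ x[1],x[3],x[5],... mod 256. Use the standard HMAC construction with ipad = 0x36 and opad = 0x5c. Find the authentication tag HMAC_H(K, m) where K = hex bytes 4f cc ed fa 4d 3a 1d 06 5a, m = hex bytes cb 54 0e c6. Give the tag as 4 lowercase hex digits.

Key hex bytes 4f cc ed fa 4d 3a 1d 06 5a is 9 bytes > B = 7, so hash it first: H(key) = 00 06, then zero-pad to 7 bytes: K' = 00 06 00 00 00 00 00.
K' ⊕ ipad = 36 30 36 36 36 36 36.  K' ⊕ opad = 5c 5a 5c 5c 5c 5c 5c.
Inner input = (K'⊕ipad) ∥ m = 36 30 36 36 36 36 36 ∥ cb 54 0e c6.
Inner hash: even-index sum = 498 mod 256 = 242; odd-index sum = 373 mod 256 = 117 → f2 75.
Outer input = (K'⊕opad) ∥ inner = 5c 5a 5c 5c 5c 5c 5c ∥ f2 75.
Outer hash (tag): even-index sum = 485 mod 256 = 229; odd-index sum = 516 mod 256 = 4 → e5 04.

e504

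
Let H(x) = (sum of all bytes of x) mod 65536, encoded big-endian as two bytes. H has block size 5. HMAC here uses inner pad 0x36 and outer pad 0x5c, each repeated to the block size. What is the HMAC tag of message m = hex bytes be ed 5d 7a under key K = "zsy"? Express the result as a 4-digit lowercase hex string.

Key "zsy" = 7a 73 79 is 3 bytes ≤ B = 5; zero-pad to 5 bytes: K' = 7a 73 79 00 00.
K' ⊕ ipad = 4c 45 4f 36 36.  K' ⊕ opad = 26 2f 25 5c 5c.
Inner input = (K'⊕ipad) ∥ m = 4c 45 4f 36 36 ∥ be ed 5d 7a.
Inner hash: sum = 76+69+79+54+54+190+237+93+122 = 974 → 03 ce.
Outer input = (K'⊕opad) ∥ inner = 26 2f 25 5c 5c ∥ 03 ce.
Outer hash (tag): sum = 38+47+37+92+92+3+206 = 515 → 02 03.

0203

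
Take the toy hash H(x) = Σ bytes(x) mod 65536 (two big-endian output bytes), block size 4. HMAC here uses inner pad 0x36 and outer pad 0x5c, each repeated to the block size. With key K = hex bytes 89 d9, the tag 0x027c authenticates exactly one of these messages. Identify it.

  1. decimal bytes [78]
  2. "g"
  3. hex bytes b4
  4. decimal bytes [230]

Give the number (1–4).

1

Key hex bytes 89 d9 is 2 bytes ≤ B = 4; zero-pad to 4 bytes: K' = 89 d9 00 00.
K' ⊕ ipad = bf ef 36 36; K' ⊕ opad = d5 85 5c 5c.
m1: inner = H(bf ef 36 36 4e) = 02 68; tag = H(d5 85 5c 5c 02 68) = 027c ← matches
m2: inner = H(bf ef 36 36 67) = 02 81; tag = H(d5 85 5c 5c 02 81) = 0295
m3: inner = H(bf ef 36 36 b4) = 02 ce; tag = H(d5 85 5c 5c 02 ce) = 02e2
m4: inner = H(bf ef 36 36 e6) = 03 00; tag = H(d5 85 5c 5c 03 00) = 0215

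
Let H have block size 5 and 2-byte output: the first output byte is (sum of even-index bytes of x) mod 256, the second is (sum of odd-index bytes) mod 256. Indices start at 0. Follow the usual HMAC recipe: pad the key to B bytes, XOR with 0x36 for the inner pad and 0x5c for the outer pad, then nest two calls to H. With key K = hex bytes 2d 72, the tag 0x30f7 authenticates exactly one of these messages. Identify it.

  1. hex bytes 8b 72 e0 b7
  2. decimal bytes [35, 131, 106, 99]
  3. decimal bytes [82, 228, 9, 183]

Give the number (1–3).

Key hex bytes 2d 72 is 2 bytes ≤ B = 5; zero-pad to 5 bytes: K' = 2d 72 00 00 00.
K' ⊕ ipad = 1b 44 36 36 36; K' ⊕ opad = 71 2e 5c 5c 5c.
m1: inner = H(1b 44 36 36 36 8b 72 e0 b7) = b0 e5; tag = H(71 2e 5c 5c 5c b0 e5) = 0e3a
m2: inner = H(1b 44 36 36 36 23 83 6a 63) = 6d 07; tag = H(71 2e 5c 5c 5c 6d 07) = 30f7 ← matches
m3: inner = H(1b 44 36 36 36 52 e4 09 b7) = 22 d5; tag = H(71 2e 5c 5c 5c 22 d5) = feac

2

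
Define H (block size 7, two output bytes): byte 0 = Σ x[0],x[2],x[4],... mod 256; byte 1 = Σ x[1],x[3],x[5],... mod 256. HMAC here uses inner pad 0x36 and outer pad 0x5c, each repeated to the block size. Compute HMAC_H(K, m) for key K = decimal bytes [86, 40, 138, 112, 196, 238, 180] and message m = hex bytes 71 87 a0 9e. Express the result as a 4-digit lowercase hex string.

ad07

Key decimal bytes [86, 40, 138, 112, 196, 238, 180] = 56 28 8a 70 c4 ee b4 is exactly B = 7 bytes: K' = 56 28 8a 70 c4 ee b4.
K' ⊕ ipad = 60 1e bc 46 f2 d8 82.  K' ⊕ opad = 0a 74 d6 2c 98 b2 e8.
Inner input = (K'⊕ipad) ∥ m = 60 1e bc 46 f2 d8 82 ∥ 71 87 a0 9e.
Inner hash: even-index sum = 949 mod 256 = 181; odd-index sum = 589 mod 256 = 77 → b5 4d.
Outer input = (K'⊕opad) ∥ inner = 0a 74 d6 2c 98 b2 e8 ∥ b5 4d.
Outer hash (tag): even-index sum = 685 mod 256 = 173; odd-index sum = 519 mod 256 = 7 → ad 07.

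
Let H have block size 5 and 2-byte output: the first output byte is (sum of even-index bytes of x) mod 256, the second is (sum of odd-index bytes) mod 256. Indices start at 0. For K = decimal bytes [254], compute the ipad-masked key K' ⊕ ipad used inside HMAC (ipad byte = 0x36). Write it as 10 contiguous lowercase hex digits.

c836363636

Key decimal bytes [254] = fe is 1 byte ≤ B = 5; zero-pad to 5 bytes: K' = fe 00 00 00 00.
XOR each byte with 0x36: fe⊕36=c8, 00⊕36=36, 00⊕36=36, 00⊕36=36, 00⊕36=36.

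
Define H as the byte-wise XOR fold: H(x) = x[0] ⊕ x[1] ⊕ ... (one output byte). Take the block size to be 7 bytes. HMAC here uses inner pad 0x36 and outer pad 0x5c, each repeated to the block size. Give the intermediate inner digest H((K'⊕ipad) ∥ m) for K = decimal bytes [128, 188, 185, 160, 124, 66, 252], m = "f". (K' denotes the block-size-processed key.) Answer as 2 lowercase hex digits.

b7

Key decimal bytes [128, 188, 185, 160, 124, 66, 252] = 80 bc b9 a0 7c 42 fc is exactly B = 7 bytes: K' = 80 bc b9 a0 7c 42 fc.
K' ⊕ ipad = b6 8a 8f 96 4a 74 ca.
Inner input = b6 8a 8f 96 4a 74 ca ∥ 66.
Inner hash: XOR b6⊕8a⊕8f⊕96⊕4a⊕74⊕ca⊕66 = b7.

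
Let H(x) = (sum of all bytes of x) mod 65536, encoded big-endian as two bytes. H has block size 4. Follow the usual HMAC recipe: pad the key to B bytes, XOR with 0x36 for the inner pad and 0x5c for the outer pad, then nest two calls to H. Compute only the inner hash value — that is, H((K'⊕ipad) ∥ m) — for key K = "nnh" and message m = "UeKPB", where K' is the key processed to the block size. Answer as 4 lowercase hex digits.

02db

Key "nnh" = 6e 6e 68 is 3 bytes ≤ B = 4; zero-pad to 4 bytes: K' = 6e 6e 68 00.
K' ⊕ ipad = 58 58 5e 36.
Inner input = 58 58 5e 36 ∥ 55 65 4b 50 42.
Inner hash: sum = 88+88+94+54+85+101+75+80+66 = 731 → 02 db.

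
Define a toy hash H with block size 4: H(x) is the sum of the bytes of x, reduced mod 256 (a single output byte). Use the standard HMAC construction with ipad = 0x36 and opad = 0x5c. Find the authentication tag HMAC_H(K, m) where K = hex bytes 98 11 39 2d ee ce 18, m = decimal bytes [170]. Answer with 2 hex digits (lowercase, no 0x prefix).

f4

Key hex bytes 98 11 39 2d ee ce 18 is 7 bytes > B = 4, so hash it first: H(key) = e3, then zero-pad to 4 bytes: K' = e3 00 00 00.
K' ⊕ ipad = d5 36 36 36.  K' ⊕ opad = bf 5c 5c 5c.
Inner input = (K'⊕ipad) ∥ m = d5 36 36 36 ∥ aa.
Inner hash: sum = 213+54+54+54+170 = 545; mod 256 = 33 → 21.
Outer input = (K'⊕opad) ∥ inner = bf 5c 5c 5c ∥ 21.
Outer hash (tag): sum = 191+92+92+92+33 = 500; mod 256 = 244 → f4.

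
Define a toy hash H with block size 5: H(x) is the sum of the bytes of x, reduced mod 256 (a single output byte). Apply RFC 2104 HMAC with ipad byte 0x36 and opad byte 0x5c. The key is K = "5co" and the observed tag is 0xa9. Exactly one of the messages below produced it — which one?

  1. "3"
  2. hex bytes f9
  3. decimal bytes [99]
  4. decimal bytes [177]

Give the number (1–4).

2

Key "5co" = 35 63 6f is 3 bytes ≤ B = 5; zero-pad to 5 bytes: K' = 35 63 6f 00 00.
K' ⊕ ipad = 03 55 59 36 36; K' ⊕ opad = 69 3f 33 5c 5c.
m1: inner = H(03 55 59 36 36 33) = 50; tag = H(69 3f 33 5c 5c 50) = e3
m2: inner = H(03 55 59 36 36 f9) = 16; tag = H(69 3f 33 5c 5c 16) = a9 ← matches
m3: inner = H(03 55 59 36 36 63) = 80; tag = H(69 3f 33 5c 5c 80) = 13
m4: inner = H(03 55 59 36 36 b1) = ce; tag = H(69 3f 33 5c 5c ce) = 61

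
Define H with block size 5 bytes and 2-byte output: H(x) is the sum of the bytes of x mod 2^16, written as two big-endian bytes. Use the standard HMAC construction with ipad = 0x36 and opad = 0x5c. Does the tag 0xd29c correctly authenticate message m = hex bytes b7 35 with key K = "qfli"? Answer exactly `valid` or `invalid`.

invalid

Key "qfli" = 71 66 6c 69 is 4 bytes ≤ B = 5; zero-pad to 5 bytes: K' = 71 66 6c 69 00.
K' ⊕ ipad = 47 50 5a 5f 36; K' ⊕ opad = 2d 3a 30 35 5c.
Inner hash: sum = 71+80+90+95+54+183+53 = 626 → 02 72.
Outer hash (recomputed tag): sum = 45+58+48+53+92+2+114 = 412 → 01 9c.
Recomputed tag = 019c; claimed = d29c → mismatch.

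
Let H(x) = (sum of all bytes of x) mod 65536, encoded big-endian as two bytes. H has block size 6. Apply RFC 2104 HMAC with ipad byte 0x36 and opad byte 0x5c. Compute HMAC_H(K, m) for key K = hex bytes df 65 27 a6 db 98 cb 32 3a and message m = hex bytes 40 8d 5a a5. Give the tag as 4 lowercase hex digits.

0315

Key hex bytes df 65 27 a6 db 98 cb 32 3a is 9 bytes > B = 6, so hash it first: H(key) = 04 bb, then zero-pad to 6 bytes: K' = 04 bb 00 00 00 00.
K' ⊕ ipad = 32 8d 36 36 36 36.  K' ⊕ opad = 58 e7 5c 5c 5c 5c.
Inner input = (K'⊕ipad) ∥ m = 32 8d 36 36 36 36 ∥ 40 8d 5a a5.
Inner hash: sum = 50+141+54+54+54+54+64+141+90+165 = 867 → 03 63.
Outer input = (K'⊕opad) ∥ inner = 58 e7 5c 5c 5c 5c ∥ 03 63.
Outer hash (tag): sum = 88+231+92+92+92+92+3+99 = 789 → 03 15.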